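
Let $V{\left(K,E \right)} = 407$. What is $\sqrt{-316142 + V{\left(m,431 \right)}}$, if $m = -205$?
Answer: $i \sqrt{315735} \approx 561.9 i$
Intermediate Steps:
$\sqrt{-316142 + V{\left(m,431 \right)}} = \sqrt{-316142 + 407} = \sqrt{-315735} = i \sqrt{315735}$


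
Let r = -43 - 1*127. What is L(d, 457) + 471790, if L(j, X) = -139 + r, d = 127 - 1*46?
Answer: 471481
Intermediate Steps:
r = -170 (r = -43 - 127 = -170)
d = 81 (d = 127 - 46 = 81)
L(j, X) = -309 (L(j, X) = -139 - 170 = -309)
L(d, 457) + 471790 = -309 + 471790 = 471481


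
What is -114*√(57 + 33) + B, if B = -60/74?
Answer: -30/37 - 342*√10 ≈ -1082.3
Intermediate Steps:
B = -30/37 (B = -60*1/74 = -30/37 ≈ -0.81081)
-114*√(57 + 33) + B = -114*√(57 + 33) - 30/37 = -342*√10 - 30/37 = -30/37 - 342*√10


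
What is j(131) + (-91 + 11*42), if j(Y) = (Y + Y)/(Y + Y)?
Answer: 372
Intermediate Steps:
j(Y) = 1 (j(Y) = (2*Y)/((2*Y)) = (2*Y)*(1/(2*Y)) = 1)
j(131) + (-91 + 11*42) = 1 + (-91 + 11*42) = 1 + (-91 + 462) = 1 + 371 = 372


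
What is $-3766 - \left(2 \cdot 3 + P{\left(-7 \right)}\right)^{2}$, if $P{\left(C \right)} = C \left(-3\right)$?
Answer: $-4495$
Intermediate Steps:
$P{\left(C \right)} = - 3 C$
$-3766 - \left(2 \cdot 3 + P{\left(-7 \right)}\right)^{2} = -3766 - \left(2 \cdot 3 - -21\right)^{2} = -3766 - \left(6 + 21\right)^{2} = -3766 - 27^{2} = -3766 - 729 = -4495$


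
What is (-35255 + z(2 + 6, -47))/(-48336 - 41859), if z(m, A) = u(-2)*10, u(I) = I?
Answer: 7055/18039 ≈ 0.39110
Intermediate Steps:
z(m, A) = -20 (z(m, A) = -2*10 = -20)
(-35255 + z(2 + 6, -47))/(-48336 - 41859) = (-35255 - 20)/(-48336 - 41859) = -35275/(-90195) = -35275*(-1/90195) = 7055/18039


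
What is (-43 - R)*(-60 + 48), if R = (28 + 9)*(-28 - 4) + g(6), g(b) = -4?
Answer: -13740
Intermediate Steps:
R = -1188 (R = (28 + 9)*(-28 - 4) - 4 = 37*(-32) - 4 = -1184 - 4 = -1188)
(-43 - R)*(-60 + 48) = (-43 - 1*(-1188))*(-60 + 48) = (-43 + 1188)*(-12) = 1145*(-12) = -13740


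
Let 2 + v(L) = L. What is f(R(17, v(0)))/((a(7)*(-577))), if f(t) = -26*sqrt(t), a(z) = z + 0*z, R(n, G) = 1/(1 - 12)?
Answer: 26*I*sqrt(11)/44429 ≈ 0.0019409*I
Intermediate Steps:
v(L) = -2 + L
R(n, G) = -1/11 (R(n, G) = 1/(-11) = -1/11)
a(z) = z (a(z) = z + 0 = z)
f(R(17, v(0)))/((a(7)*(-577))) = (-26*I*sqrt(11)/11)/((7*(-577))) = -26*I*sqrt(11)/11/(-4039) = -26*I*sqrt(11)/11*(-1/4039) = 26*I*sqrt(11)/44429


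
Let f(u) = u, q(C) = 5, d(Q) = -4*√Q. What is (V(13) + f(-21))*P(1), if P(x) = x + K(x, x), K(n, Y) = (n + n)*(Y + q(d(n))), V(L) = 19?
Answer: -26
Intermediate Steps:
K(n, Y) = 2*n*(5 + Y) (K(n, Y) = (n + n)*(Y + 5) = (2*n)*(5 + Y) = 2*n*(5 + Y))
P(x) = x + 2*x*(5 + x)
(V(13) + f(-21))*P(1) = (19 - 21)*(1*(11 + 2*1)) = -2*(11 + 2) = -2*13 = -26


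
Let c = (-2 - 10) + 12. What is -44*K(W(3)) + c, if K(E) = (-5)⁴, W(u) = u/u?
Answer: -27500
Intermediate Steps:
W(u) = 1
K(E) = 625
c = 0 (c = -12 + 12 = 0)
-44*K(W(3)) + c = -44*625 + 0 = -27500 + 0 = -27500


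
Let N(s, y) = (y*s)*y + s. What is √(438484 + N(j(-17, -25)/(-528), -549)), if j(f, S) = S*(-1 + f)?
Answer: √87897931/22 ≈ 426.15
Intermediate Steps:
N(s, y) = s + s*y² (N(s, y) = (s*y)*y + s = s*y² + s = s + s*y²)
√(438484 + N(j(-17, -25)/(-528), -549)) = √(438484 + (-25*(-1 - 17)/(-528))*(1 + (-549)²)) = √(438484 + (-25*(-18)*(-1/528))*(1 + 301401)) = √(438484 + (450*(-1/528))*301402) = √(438484 - 75/88*301402) = √(438484 - 11302575/44) = √(7990721/44) = √87897931/22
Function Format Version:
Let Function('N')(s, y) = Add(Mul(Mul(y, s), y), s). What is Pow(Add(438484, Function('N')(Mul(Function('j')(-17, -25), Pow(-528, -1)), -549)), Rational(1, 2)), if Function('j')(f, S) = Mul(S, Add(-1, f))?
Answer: Mul(Rational(1, 22), Pow(87897931, Rational(1, 2))) ≈ 426.15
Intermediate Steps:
Function('N')(s, y) = Add(s, Mul(s, Pow(y, 2))) (Function('N')(s, y) = Add(Mul(Mul(s, y), y), s) = Add(Mul(s, Pow(y, 2)), s) = Add(s, Mul(s, Pow(y, 2))))
Pow(Add(438484, Function('N')(Mul(Function('j')(-17, -25), Pow(-528, -1)), -549)), Rational(1, 2)) = Pow(Add(438484, Mul(Mul(Mul(-25, Add(-1, -17)), Pow(-528, -1)), Add(1, Pow(-549, 2)))), Rational(1, 2)) = Pow(Add(438484, Mul(Mul(Mul(-25, -18), Rational(-1, 528)), Add(1, 301401))), Rational(1, 2)) = Pow(Add(438484, Mul(Mul(450, Rational(-1, 528)), 301402)), Rational(1, 2)) = Pow(Add(438484, Mul(Rational(-75, 88), 301402)), Rational(1, 2)) = Pow(Add(438484, Rational(-11302575, 44)), Rational(1, 2)) = Pow(Rational(7990721, 44), Rational(1, 2)) = Mul(Rational(1, 22), Pow(87897931, Rational(1, 2)))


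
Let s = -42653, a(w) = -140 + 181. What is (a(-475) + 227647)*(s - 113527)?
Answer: -35560311840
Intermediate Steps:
a(w) = 41
(a(-475) + 227647)*(s - 113527) = (41 + 227647)*(-42653 - 113527) = 227688*(-156180) = -35560311840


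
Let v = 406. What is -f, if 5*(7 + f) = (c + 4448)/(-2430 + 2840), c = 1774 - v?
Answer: 4267/1025 ≈ 4.1629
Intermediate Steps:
c = 1368 (c = 1774 - 1*406 = 1774 - 406 = 1368)
f = -4267/1025 (f = -7 + ((1368 + 4448)/(-2430 + 2840))/5 = -7 + (5816/410)/5 = -7 + (5816*(1/410))/5 = -7 + (⅕)*(2908/205) = -7 + 2908/1025 = -4267/1025 ≈ -4.1629)
-f = -1*(-4267/1025) = 4267/1025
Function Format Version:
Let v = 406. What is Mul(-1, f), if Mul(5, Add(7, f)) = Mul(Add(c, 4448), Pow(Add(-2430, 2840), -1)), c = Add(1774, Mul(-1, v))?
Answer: Rational(4267, 1025) ≈ 4.1629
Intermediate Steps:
c = 1368 (c = Add(1774, Mul(-1, 406)) = Add(1774, -406) = 1368)
f = Rational(-4267, 1025) (f = Add(-7, Mul(Rational(1, 5), Mul(Add(1368, 4448), Pow(Add(-2430, 2840), -1)))) = Add(-7, Mul(Rational(1, 5), Mul(5816, Pow(410, -1)))) = Add(-7, Mul(Rational(1, 5), Mul(5816, Rational(1, 410)))) = Add(-7, Mul(Rational(1, 5), Rational(2908, 205))) = Add(-7, Rational(2908, 1025)) = Rational(-4267, 1025) ≈ -4.1629)
Mul(-1, f) = Mul(-1, Rational(-4267, 1025)) = Rational(4267, 1025)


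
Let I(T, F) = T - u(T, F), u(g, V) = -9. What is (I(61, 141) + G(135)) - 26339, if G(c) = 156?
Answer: -26113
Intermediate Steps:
I(T, F) = 9 + T (I(T, F) = T - 1*(-9) = T + 9 = 9 + T)
(I(61, 141) + G(135)) - 26339 = ((9 + 61) + 156) - 26339 = (70 + 156) - 26339 = 226 - 26339 = -26113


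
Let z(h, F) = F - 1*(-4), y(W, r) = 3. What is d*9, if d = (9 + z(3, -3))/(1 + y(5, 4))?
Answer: 45/2 ≈ 22.500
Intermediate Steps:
z(h, F) = 4 + F (z(h, F) = F + 4 = 4 + F)
d = 5/2 (d = (9 + (4 - 3))/(1 + 3) = (9 + 1)/4 = 10*(¼) = 5/2 ≈ 2.5000)
d*9 = (5/2)*9 = 45/2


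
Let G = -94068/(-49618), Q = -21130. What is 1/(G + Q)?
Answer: -24809/524167136 ≈ -4.7330e-5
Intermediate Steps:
G = 47034/24809 (G = -94068*(-1/49618) = 47034/24809 ≈ 1.8958)
1/(G + Q) = 1/(47034/24809 - 21130) = 1/(-524167136/24809) = -24809/524167136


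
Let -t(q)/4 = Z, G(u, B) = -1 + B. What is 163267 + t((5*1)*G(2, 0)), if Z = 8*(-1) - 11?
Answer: 163343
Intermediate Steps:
Z = -19 (Z = -8 - 11 = -19)
t(q) = 76 (t(q) = -4*(-19) = 76)
163267 + t((5*1)*G(2, 0)) = 163267 + 76 = 163343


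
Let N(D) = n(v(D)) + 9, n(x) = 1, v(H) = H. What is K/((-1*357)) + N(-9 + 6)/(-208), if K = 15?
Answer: -1115/12376 ≈ -0.090094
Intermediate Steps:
N(D) = 10 (N(D) = 1 + 9 = 10)
K/((-1*357)) + N(-9 + 6)/(-208) = 15/((-1*357)) + 10/(-208) = 15/(-357) + 10*(-1/208) = 15*(-1/357) - 5/104 = -5/119 - 5/104 = -1115/12376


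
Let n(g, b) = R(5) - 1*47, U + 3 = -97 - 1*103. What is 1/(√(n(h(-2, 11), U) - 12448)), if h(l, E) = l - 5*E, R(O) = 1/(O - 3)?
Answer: -I*√49978/24989 ≈ -0.0089462*I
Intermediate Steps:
R(O) = 1/(-3 + O)
U = -203 (U = -3 + (-97 - 1*103) = -3 + (-97 - 103) = -3 - 200 = -203)
n(g, b) = -93/2 (n(g, b) = 1/(-3 + 5) - 1*47 = 1/2 - 47 = ½ - 47 = -93/2)
1/(√(n(h(-2, 11), U) - 12448)) = 1/(√(-93/2 - 12448)) = 1/(√(-24989/2)) = 1/(I*√49978/2) = -I*√49978/24989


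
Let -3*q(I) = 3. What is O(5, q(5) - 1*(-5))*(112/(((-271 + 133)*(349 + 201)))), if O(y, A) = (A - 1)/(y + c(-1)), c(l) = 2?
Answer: -4/6325 ≈ -0.00063241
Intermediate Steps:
q(I) = -1 (q(I) = -⅓*3 = -1)
O(y, A) = (-1 + A)/(2 + y) (O(y, A) = (A - 1)/(y + 2) = (-1 + A)/(2 + y))
O(5, q(5) - 1*(-5))*(112/(((-271 + 133)*(349 + 201)))) = ((-1 + (-1 - 1*(-5)))/(2 + 5))*(112/(((-271 + 133)*(349 + 201)))) = ((-1 + (-1 + 5))/7)*(112/((-138*550))) = ((-1 + 4)/7)*(112/(-75900)) = ((⅐)*3)*(112*(-1/75900)) = (3/7)*(-28/18975) = -4/6325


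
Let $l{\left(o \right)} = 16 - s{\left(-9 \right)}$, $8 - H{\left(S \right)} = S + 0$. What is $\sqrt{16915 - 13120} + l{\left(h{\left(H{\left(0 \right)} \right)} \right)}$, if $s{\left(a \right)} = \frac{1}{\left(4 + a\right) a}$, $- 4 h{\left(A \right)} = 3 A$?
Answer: $\frac{719}{45} + \sqrt{3795} \approx 77.581$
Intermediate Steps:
$H{\left(S \right)} = 8 - S$ ($H{\left(S \right)} = 8 - \left(S + 0\right) = 8 - S$)
$h{\left(A \right)} = - \frac{3 A}{4}$
$s{\left(a \right)} = \frac{1}{a \left(4 + a\right)}$
$l{\left(o \right)} = \frac{719}{45}$ ($l{\left(o \right)} = 16 - \frac{1}{\left(-9\right) \left(4 - 9\right)} = 16 - - \frac{1}{9 \left(-5\right)} = 16 - \left(- \frac{1}{9}\right) \left(- \frac{1}{5}\right) = 16 - \frac{1}{45} = \frac{719}{45}$)
$\sqrt{16915 - 13120} + l{\left(h{\left(H{\left(0 \right)} \right)} \right)} = \sqrt{16915 - 13120} + \frac{719}{45} = \sqrt{3795} + \frac{719}{45} = \frac{719}{45} + \sqrt{3795}$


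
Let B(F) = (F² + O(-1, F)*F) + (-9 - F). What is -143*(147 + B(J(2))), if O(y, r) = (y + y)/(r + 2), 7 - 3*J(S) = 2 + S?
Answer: -58916/3 ≈ -19639.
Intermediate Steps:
J(S) = 5/3 - S/3 (J(S) = 7/3 - (2 + S)/3 = 7/3 + (-⅔ - S/3) = 5/3 - S/3)
O(y, r) = 2*y/(2 + r) (O(y, r) = (2*y)/(2 + r) = 2*y/(2 + r))
B(F) = -9 + F² - F - 2*F/(2 + F) (B(F) = (F² + (2*(-1)/(2 + F))*F) + (-9 - F) = (F² + (-2/(2 + F))*F) + (-9 - F) = (F² - 2*F/(2 + F)) + (-9 - F) = -9 + F² - F - 2*F/(2 + F))
-143*(147 + B(J(2))) = -143*(147 + (-18 + (5/3 - ⅓*2)² + (5/3 - ⅓*2)³ - 13*(5/3 - ⅓*2))/(2 + (5/3 - ⅓*2))) = -143*(147 + (-18 + (5/3 - ⅔)² + (5/3 - ⅔)³ - 13*(5/3 - ⅔))/(2 + (5/3 - ⅔))) = -143*(147 + (-18 + 1² + 1³ - 13*1)/(2 + 1)) = -143*(147 + (-18 + 1 + 1 - 13)/3) = -143*(147 + (⅓)*(-29)) = -143*(147 - 29/3) = -143*412/3 = -58916/3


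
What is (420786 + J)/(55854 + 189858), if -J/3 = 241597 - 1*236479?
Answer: 16893/10238 ≈ 1.6500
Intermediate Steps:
J = -15354 (J = -3*(241597 - 1*236479) = -3*(241597 - 236479) = -3*5118 = -15354)
(420786 + J)/(55854 + 189858) = (420786 - 15354)/(55854 + 189858) = 405432/245712 = 405432*(1/245712) = 16893/10238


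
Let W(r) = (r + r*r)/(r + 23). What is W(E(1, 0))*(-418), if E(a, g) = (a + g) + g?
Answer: -209/6 ≈ -34.833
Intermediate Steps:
E(a, g) = a + 2*g
W(r) = (r + r**2)/(23 + r)
W(E(1, 0))*(-418) = ((1 + 2*0)*(1 + (1 + 2*0))/(23 + (1 + 2*0)))*(-418) = ((1 + 0)*(1 + (1 + 0))/(23 + (1 + 0)))*(-418) = (1*(1 + 1)/(23 + 1))*(-418) = (1*2/24)*(-418) = (1*(1/24)*2)*(-418) = (1/12)*(-418) = -209/6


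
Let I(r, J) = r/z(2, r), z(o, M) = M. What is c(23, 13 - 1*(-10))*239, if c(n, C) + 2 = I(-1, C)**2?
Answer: -239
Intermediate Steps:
I(r, J) = 1 (I(r, J) = r/r = 1)
c(n, C) = -1 (c(n, C) = -2 + 1**2 = -2 + 1 = -1)
c(23, 13 - 1*(-10))*239 = -1*239 = -239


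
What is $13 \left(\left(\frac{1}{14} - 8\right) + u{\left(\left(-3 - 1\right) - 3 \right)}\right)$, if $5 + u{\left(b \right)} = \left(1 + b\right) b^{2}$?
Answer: $- \frac{55861}{14} \approx -3990.1$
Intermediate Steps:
$u{\left(b \right)} = -5 + b^{2} \left(1 + b\right)$ ($u{\left(b \right)} = -5 + \left(1 + b\right) b^{2} = -5 + b^{2} \left(1 + b\right)$)
$13 \left(\left(\frac{1}{14} - 8\right) + u{\left(\left(-3 - 1\right) - 3 \right)}\right) = 13 \left(\left(\frac{1}{14} - 8\right) + \left(-5 + \left(\left(-3 - 1\right) - 3\right)^{2} + \left(\left(-3 - 1\right) - 3\right)^{3}\right)\right) = 13 \left(\left(\frac{1}{14} - 8\right) + \left(-5 + \left(-4 - 3\right)^{2} + \left(-4 - 3\right)^{3}\right)\right) = 13 \left(- \frac{111}{14} + \left(-5 + \left(-7\right)^{2} + \left(-7\right)^{3}\right)\right) = 13 \left(- \frac{111}{14} - 299\right) = 13 \left(- \frac{4297}{14}\right) = - \frac{55861}{14}$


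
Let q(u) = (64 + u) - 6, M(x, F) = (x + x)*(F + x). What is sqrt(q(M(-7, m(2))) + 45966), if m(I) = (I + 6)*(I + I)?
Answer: sqrt(45674) ≈ 213.71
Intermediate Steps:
m(I) = 2*I*(6 + I) (m(I) = (6 + I)*(2*I) = 2*I*(6 + I))
M(x, F) = 2*x*(F + x) (M(x, F) = (2*x)*(F + x) = 2*x*(F + x))
q(u) = 58 + u
sqrt(q(M(-7, m(2))) + 45966) = sqrt((58 + 2*(-7)*(2*2*(6 + 2) - 7)) + 45966) = sqrt((58 + 2*(-7)*(2*2*8 - 7)) + 45966) = sqrt((58 + 2*(-7)*(32 - 7)) + 45966) = sqrt((58 + 2*(-7)*25) + 45966) = sqrt((58 - 350) + 45966) = sqrt(-292 + 45966) = sqrt(45674)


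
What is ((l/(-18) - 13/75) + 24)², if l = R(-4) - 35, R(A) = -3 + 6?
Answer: 33189121/50625 ≈ 655.59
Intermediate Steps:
R(A) = 3
l = -32 (l = 3 - 35 = -32)
((l/(-18) - 13/75) + 24)² = ((-32/(-18) - 13/75) + 24)² = ((-32*(-1/18) - 13*1/75) + 24)² = ((16/9 - 13/75) + 24)² = (361/225 + 24)² = (5761/225)² = 33189121/50625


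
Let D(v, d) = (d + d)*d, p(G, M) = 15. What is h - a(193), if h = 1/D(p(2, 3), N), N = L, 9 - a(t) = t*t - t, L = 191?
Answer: 2703023215/72962 ≈ 37047.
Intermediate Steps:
a(t) = 9 + t - t² (a(t) = 9 - (t*t - t) = 9 - (t² - t) = 9 + (t - t²) = 9 + t - t²)
N = 191
D(v, d) = 2*d² (D(v, d) = (2*d)*d = 2*d²)
h = 1/72962 (h = 1/(2*191²) = 1/(2*36481) = 1/72962 ≈ 1.3706e-5)
h - a(193) = 1/72962 - (9 + 193 - 1*193²) = 1/72962 - (9 + 193 - 1*37249) = 1/72962 - (9 + 193 - 37249) = 1/72962 - 1*(-37047) = 1/72962 + 37047 = 2703023215/72962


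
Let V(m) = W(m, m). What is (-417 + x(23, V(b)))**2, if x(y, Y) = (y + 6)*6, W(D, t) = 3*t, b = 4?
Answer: 59049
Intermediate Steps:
V(m) = 3*m
x(y, Y) = 36 + 6*y (x(y, Y) = (6 + y)*6 = 36 + 6*y)
(-417 + x(23, V(b)))**2 = (-417 + (36 + 6*23))**2 = (-417 + (36 + 138))**2 = (-417 + 174)**2 = (-243)**2 = 59049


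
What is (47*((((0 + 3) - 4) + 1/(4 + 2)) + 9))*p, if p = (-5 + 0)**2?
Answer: 57575/6 ≈ 9595.8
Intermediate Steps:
p = 25 (p = (-5)**2 = 25)
(47*((((0 + 3) - 4) + 1/(4 + 2)) + 9))*p = (47*((((0 + 3) - 4) + 1/(4 + 2)) + 9))*25 = (47*(((3 - 4) + 1/6) + 9))*25 = (47*((-1 + 1/6) + 9))*25 = (47*(-5/6 + 9))*25 = (47*(49/6))*25 = (2303/6)*25 = 57575/6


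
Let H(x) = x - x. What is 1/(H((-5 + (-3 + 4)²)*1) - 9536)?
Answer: -1/9536 ≈ -0.00010487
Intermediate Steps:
H(x) = 0
1/(H((-5 + (-3 + 4)²)*1) - 9536) = 1/(0 - 9536) = 1/(-9536) = -1/9536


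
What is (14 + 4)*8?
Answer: 144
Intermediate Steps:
(14 + 4)*8 = 18*8 = 144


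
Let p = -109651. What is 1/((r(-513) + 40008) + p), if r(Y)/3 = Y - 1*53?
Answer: -1/71341 ≈ -1.4017e-5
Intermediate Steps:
r(Y) = -159 + 3*Y (r(Y) = 3*(Y - 1*53) = 3*(Y - 53) = 3*(-53 + Y) = -159 + 3*Y)
1/((r(-513) + 40008) + p) = 1/(((-159 + 3*(-513)) + 40008) - 109651) = 1/(((-159 - 1539) + 40008) - 109651) = 1/((-1698 + 40008) - 109651) = 1/(38310 - 109651) = 1/(-71341) = -1/71341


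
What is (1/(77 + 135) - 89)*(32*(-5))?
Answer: 754680/53 ≈ 14239.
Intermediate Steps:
(1/(77 + 135) - 89)*(32*(-5)) = (1/212 - 89)*(-160) = -18867/212*(-160) = 754680/53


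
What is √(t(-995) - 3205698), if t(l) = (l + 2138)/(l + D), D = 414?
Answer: I*√1082119286661/581 ≈ 1790.4*I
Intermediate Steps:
t(l) = (2138 + l)/(414 + l) (t(l) = (l + 2138)/(l + 414) = (2138 + l)/(414 + l))
√(t(-995) - 3205698) = √((2138 - 995)/(414 - 995) - 3205698) = √(1143/(-581) - 3205698) = √(-1/581*1143 - 3205698) = √(-1143/581 - 3205698) = √(-1862511681/581) = I*√1082119286661/581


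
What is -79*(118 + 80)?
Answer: -15642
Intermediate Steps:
-79*(118 + 80) = -79*198 = -15642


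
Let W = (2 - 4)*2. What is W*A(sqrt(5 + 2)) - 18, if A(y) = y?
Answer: -18 - 4*sqrt(7) ≈ -28.583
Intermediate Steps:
W = -4 (W = -2*2 = -4)
W*A(sqrt(5 + 2)) - 18 = -4*sqrt(5 + 2) - 18 = -4*sqrt(7) - 18 = -18 - 4*sqrt(7)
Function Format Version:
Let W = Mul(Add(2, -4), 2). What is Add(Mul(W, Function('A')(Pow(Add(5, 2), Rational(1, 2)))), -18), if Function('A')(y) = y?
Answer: Add(-18, Mul(-4, Pow(7, Rational(1, 2)))) ≈ -28.583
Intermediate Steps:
W = -4 (W = Mul(-2, 2) = -4)
Add(Mul(W, Function('A')(Pow(Add(5, 2), Rational(1, 2)))), -18) = Add(Mul(-4, Pow(Add(5, 2), Rational(1, 2))), -18) = Add(Mul(-4, Pow(7, Rational(1, 2))), -18) = Add(-18, Mul(-4, Pow(7, Rational(1, 2))))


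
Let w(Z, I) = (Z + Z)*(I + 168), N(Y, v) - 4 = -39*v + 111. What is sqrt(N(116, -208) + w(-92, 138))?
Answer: I*sqrt(48077) ≈ 219.26*I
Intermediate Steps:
N(Y, v) = 115 - 39*v (N(Y, v) = 4 + (-39*v + 111) = 4 + (111 - 39*v) = 115 - 39*v)
w(Z, I) = 2*Z*(168 + I) (w(Z, I) = (2*Z)*(168 + I) = 2*Z*(168 + I))
sqrt(N(116, -208) + w(-92, 138)) = sqrt((115 - 39*(-208)) + 2*(-92)*(168 + 138)) = sqrt((115 + 8112) + 2*(-92)*306) = sqrt(8227 - 56304) = sqrt(-48077) = I*sqrt(48077)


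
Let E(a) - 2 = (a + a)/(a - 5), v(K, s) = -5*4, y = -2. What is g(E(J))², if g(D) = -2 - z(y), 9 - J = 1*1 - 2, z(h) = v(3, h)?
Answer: 324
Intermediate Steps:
v(K, s) = -20
z(h) = -20
J = 10 (J = 9 - (1*1 - 2) = 9 - (1 - 2) = 9 - 1*(-1) = 9 + 1 = 10)
E(a) = 2 + 2*a/(-5 + a) (E(a) = 2 + (a + a)/(a - 5) = 2 + (2*a)/(-5 + a) = 2 + 2*a/(-5 + a))
g(D) = 18 (g(D) = -2 - 1*(-20) = -2 + 20 = 18)
g(E(J))² = 18² = 324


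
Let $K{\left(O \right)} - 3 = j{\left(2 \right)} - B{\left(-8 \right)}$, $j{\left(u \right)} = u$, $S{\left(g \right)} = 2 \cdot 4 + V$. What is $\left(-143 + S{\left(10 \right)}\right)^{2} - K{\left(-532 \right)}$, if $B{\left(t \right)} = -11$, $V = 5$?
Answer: $16884$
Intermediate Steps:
$S{\left(g \right)} = 13$ ($S{\left(g \right)} = 2 \cdot 4 + 5 = 8 + 5 = 13$)
$K{\left(O \right)} = 16$ ($K{\left(O \right)} = 3 + \left(2 - -11\right) = 3 + \left(2 + 11\right) = 3 + 13 = 16$)
$\left(-143 + S{\left(10 \right)}\right)^{2} - K{\left(-532 \right)} = \left(-143 + 13\right)^{2} - 16 = \left(-130\right)^{2} - 16 = 16900 - 16 = 16884$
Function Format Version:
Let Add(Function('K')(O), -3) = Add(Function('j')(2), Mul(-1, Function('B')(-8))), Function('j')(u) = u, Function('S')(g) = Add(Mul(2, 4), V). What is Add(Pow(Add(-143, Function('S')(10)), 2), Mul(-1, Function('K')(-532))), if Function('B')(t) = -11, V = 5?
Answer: 16884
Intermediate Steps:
Function('S')(g) = 13 (Function('S')(g) = Add(Mul(2, 4), 5) = Add(8, 5) = 13)
Function('K')(O) = 16 (Function('K')(O) = Add(3, Add(2, Mul(-1, -11))) = Add(3, Add(2, 11)) = Add(3, 13) = 16)
Add(Pow(Add(-143, Function('S')(10)), 2), Mul(-1, Function('K')(-532))) = Add(Pow(Add(-143, 13), 2), Mul(-1, 16)) = Add(Pow(-130, 2), -16) = Add(16900, -16) = 16884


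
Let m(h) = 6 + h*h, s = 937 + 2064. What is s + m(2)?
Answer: 3011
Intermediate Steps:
s = 3001
m(h) = 6 + h**2
s + m(2) = 3001 + (6 + 2**2) = 3001 + (6 + 4) = 3001 + 10 = 3011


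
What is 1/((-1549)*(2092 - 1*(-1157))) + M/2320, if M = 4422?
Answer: 11127300751/5837933160 ≈ 1.9060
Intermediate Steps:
1/((-1549)*(2092 - 1*(-1157))) + M/2320 = 1/((-1549)*(2092 - 1*(-1157))) + 4422/2320 = -1/(1549*(2092 + 1157)) + 4422*(1/2320) = -1/1549/3249 + 2211/1160 = -1/1549*1/3249 + 2211/1160 = -1/5032701 + 2211/1160 = 11127300751/5837933160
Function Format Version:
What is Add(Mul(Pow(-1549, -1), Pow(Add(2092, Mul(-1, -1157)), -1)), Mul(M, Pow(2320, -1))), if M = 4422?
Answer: Rational(11127300751, 5837933160) ≈ 1.9060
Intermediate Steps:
Add(Mul(Pow(-1549, -1), Pow(Add(2092, Mul(-1, -1157)), -1)), Mul(M, Pow(2320, -1))) = Add(Mul(Pow(-1549, -1), Pow(Add(2092, Mul(-1, -1157)), -1)), Mul(4422, Pow(2320, -1))) = Add(Mul(Rational(-1, 1549), Pow(Add(2092, 1157), -1)), Mul(4422, Rational(1, 2320))) = Add(Mul(Rational(-1, 1549), Pow(3249, -1)), Rational(2211, 1160)) = Add(Mul(Rational(-1, 1549), Rational(1, 3249)), Rational(2211, 1160)) = Add(Rational(-1, 5032701), Rational(2211, 1160)) = Rational(11127300751, 5837933160)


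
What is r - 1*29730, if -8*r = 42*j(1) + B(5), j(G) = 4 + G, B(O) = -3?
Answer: -238047/8 ≈ -29756.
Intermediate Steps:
r = -207/8 (r = -(42*(4 + 1) - 3)/8 = -(42*5 - 3)/8 = -(210 - 3)/8 = -1/8*207 = -207/8 ≈ -25.875)
r - 1*29730 = -207/8 - 1*29730 = -207/8 - 29730 = -238047/8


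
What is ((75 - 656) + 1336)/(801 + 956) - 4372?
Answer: -7680849/1757 ≈ -4371.6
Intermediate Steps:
((75 - 656) + 1336)/(801 + 956) - 4372 = (-581 + 1336)/1757 - 4372 = 755*(1/1757) - 4372 = 755/1757 - 4372 = -7680849/1757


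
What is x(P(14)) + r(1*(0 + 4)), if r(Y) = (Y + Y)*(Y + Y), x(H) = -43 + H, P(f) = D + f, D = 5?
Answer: 40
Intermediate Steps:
P(f) = 5 + f
r(Y) = 4*Y**2 (r(Y) = (2*Y)*(2*Y) = 4*Y**2)
x(P(14)) + r(1*(0 + 4)) = (-43 + (5 + 14)) + 4*(1*(0 + 4))**2 = (-43 + 19) + 4*(1*4)**2 = -24 + 4*4**2 = -24 + 4*16 = -24 + 64 = 40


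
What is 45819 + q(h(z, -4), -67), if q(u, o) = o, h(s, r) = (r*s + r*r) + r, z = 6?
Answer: 45752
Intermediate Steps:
h(s, r) = r + r² + r*s (h(s, r) = (r*s + r²) + r = (r² + r*s) + r = r + r² + r*s)
45819 + q(h(z, -4), -67) = 45819 - 67 = 45752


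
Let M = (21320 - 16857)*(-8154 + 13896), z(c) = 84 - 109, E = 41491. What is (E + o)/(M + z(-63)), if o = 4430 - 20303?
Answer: 25618/25626521 ≈ 0.00099967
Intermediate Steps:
o = -15873
z(c) = -25
M = 25626546 (M = 4463*5742 = 25626546)
(E + o)/(M + z(-63)) = (41491 - 15873)/(25626546 - 25) = 25618/25626521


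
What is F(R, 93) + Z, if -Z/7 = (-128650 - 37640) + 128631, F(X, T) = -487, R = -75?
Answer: 263126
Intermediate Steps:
Z = 263613 (Z = -7*((-128650 - 37640) + 128631) = -7*(-166290 + 128631) = -7*(-37659) = 263613)
F(R, 93) + Z = -487 + 263613 = 263126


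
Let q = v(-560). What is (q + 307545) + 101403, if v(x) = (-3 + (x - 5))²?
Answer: 731572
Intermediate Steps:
v(x) = (-8 + x)² (v(x) = (-3 + (-5 + x))² = (-8 + x)²)
q = 322624 (q = (-8 - 560)² = (-568)² = 322624)
(q + 307545) + 101403 = (322624 + 307545) + 101403 = 630169 + 101403 = 731572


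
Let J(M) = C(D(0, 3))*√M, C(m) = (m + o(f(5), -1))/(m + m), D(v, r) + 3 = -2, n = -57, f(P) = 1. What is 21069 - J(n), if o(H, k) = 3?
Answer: 21069 - I*√57/5 ≈ 21069.0 - 1.51*I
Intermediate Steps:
D(v, r) = -5 (D(v, r) = -3 - 2 = -5)
C(m) = (3 + m)/(2*m) (C(m) = (m + 3)/(m + m) = (3 + m)/((2*m)) = (3 + m)*(1/(2*m)) = (3 + m)/(2*m))
J(M) = √M/5 (J(M) = ((½)*(3 - 5)/(-5))*√M = ((½)*(-⅕)*(-2))*√M = √M/5)
21069 - J(n) = 21069 - √(-57)/5 = 21069 - I*√57/5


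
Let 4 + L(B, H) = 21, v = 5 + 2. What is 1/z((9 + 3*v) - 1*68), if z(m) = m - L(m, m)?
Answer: -1/55 ≈ -0.018182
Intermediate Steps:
v = 7
L(B, H) = 17 (L(B, H) = -4 + 21 = 17)
z(m) = -17 + m (z(m) = m - 1*17 = m - 17 = -17 + m)
1/z((9 + 3*v) - 1*68) = 1/(-17 + ((9 + 3*7) - 1*68)) = 1/(-17 + ((9 + 21) - 68)) = 1/(-17 + (30 - 68)) = 1/(-17 - 38) = 1/(-55) = -1/55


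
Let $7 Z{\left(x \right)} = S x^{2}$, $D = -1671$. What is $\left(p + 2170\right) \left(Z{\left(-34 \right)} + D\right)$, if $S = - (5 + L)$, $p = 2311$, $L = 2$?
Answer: $-12667787$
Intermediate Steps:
$S = -7$ ($S = - (5 + 2) = \left(-1\right) 7 = -7$)
$Z{\left(x \right)} = - x^{2}$ ($Z{\left(x \right)} = \frac{\left(-7\right) x^{2}}{7} = - x^{2}$)
$\left(p + 2170\right) \left(Z{\left(-34 \right)} + D\right) = \left(2311 + 2170\right) \left(- \left(-34\right)^{2} - 1671\right) = 4481 \left(\left(-1\right) 1156 - 1671\right) = 4481 \left(-1156 - 1671\right) = 4481 \left(-2827\right) = -12667787$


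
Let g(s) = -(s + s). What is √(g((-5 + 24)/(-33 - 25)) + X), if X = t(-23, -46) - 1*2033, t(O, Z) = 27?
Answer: I*√1686495/29 ≈ 44.781*I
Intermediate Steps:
g(s) = -2*s
X = -2006 (X = 27 - 1*2033 = 27 - 2033 = -2006)
√(g((-5 + 24)/(-33 - 25)) + X) = √(-2*(-5 + 24)/(-33 - 25) - 2006) = √(-38/(-58) - 2006) = √(-38*(-1)/58 - 2006) = √(-2*(-19/58) - 2006) = √(19/29 - 2006) = √(-58155/29) = I*√1686495/29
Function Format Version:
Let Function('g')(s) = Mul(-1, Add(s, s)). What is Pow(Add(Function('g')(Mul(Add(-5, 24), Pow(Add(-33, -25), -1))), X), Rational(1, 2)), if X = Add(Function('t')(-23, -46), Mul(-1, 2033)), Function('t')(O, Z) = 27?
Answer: Mul(Rational(1, 29), I, Pow(1686495, Rational(1, 2))) ≈ Mul(44.781, I)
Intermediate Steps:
Function('g')(s) = Mul(-2, s) (Function('g')(s) = Mul(-1, Mul(2, s)) = Mul(-2, s))
X = -2006 (X = Add(27, Mul(-1, 2033)) = Add(27, -2033) = -2006)
Pow(Add(Function('g')(Mul(Add(-5, 24), Pow(Add(-33, -25), -1))), X), Rational(1, 2)) = Pow(Add(Mul(-2, Mul(Add(-5, 24), Pow(Add(-33, -25), -1))), -2006), Rational(1, 2)) = Pow(Add(Mul(-2, Mul(19, Pow(-58, -1))), -2006), Rational(1, 2)) = Pow(Add(Mul(-2, Mul(19, Rational(-1, 58))), -2006), Rational(1, 2)) = Pow(Add(Mul(-2, Rational(-19, 58)), -2006), Rational(1, 2)) = Pow(Add(Rational(19, 29), -2006), Rational(1, 2)) = Pow(Rational(-58155, 29), Rational(1, 2)) = Mul(Rational(1, 29), I, Pow(1686495, Rational(1, 2)))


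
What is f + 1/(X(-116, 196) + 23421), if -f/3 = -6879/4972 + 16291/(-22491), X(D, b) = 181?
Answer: 2781684755783/439883266284 ≈ 6.3237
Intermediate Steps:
f = 235714441/37275084 (f = -3*(-6879/4972 + 16291/(-22491)) = -3*(-6879*1/4972 + 16291*(-1/22491)) = -3*(-6879/4972 - 16291/22491) = -3*(-235714441/111825252) = 235714441/37275084 ≈ 6.3236)
f + 1/(X(-116, 196) + 23421) = 235714441/37275084 + 1/(181 + 23421) = 235714441/37275084 + 1/23602 = 2781684755783/439883266284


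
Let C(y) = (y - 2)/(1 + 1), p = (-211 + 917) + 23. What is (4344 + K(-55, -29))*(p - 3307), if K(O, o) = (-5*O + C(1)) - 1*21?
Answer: -11852355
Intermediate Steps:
p = 729 (p = 706 + 23 = 729)
C(y) = -1 + y/2 (C(y) = (-2 + y)/2 = (-2 + y)*(1/2) = -1 + y/2)
K(O, o) = -43/2 - 5*O (K(O, o) = (-5*O + (-1 + (1/2)*1)) - 1*21 = (-5*O + (-1 + 1/2)) - 21 = (-5*O - 1/2) - 21 = (-1/2 - 5*O) - 21 = -43/2 - 5*O)
(4344 + K(-55, -29))*(p - 3307) = (4344 + (-43/2 - 5*(-55)))*(729 - 3307) = (4344 + (-43/2 + 275))*(-2578) = (4344 + 507/2)*(-2578) = (9195/2)*(-2578) = -11852355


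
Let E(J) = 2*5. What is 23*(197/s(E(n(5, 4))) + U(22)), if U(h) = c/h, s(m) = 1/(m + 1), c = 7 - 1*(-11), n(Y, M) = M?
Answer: 548458/11 ≈ 49860.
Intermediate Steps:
c = 18 (c = 7 + 11 = 18)
E(J) = 10
s(m) = 1/(1 + m)
U(h) = 18/h
23*(197/s(E(n(5, 4))) + U(22)) = 23*(197/(1/(1 + 10)) + 18/22) = 23*(197/(1/11) + 18*(1/22)) = 23*(197/(1/11) + 9/11) = 23*(197*11 + 9/11) = 23*(2167 + 9/11) = 23*(23846/11) = 548458/11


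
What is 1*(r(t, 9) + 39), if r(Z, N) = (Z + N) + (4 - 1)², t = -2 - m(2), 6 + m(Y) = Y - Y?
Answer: 61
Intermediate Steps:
m(Y) = -6 (m(Y) = -6 + (Y - Y) = -6 + 0 = -6)
t = 4 (t = -2 - 1*(-6) = -2 + 6 = 4)
r(Z, N) = 9 + N + Z (r(Z, N) = (N + Z) + 3² = (N + Z) + 9 = 9 + N + Z)
1*(r(t, 9) + 39) = 1*((9 + 9 + 4) + 39) = 1*(22 + 39) = 1*61 = 61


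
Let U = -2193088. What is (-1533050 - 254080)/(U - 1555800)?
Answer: 893565/1874444 ≈ 0.47671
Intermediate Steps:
(-1533050 - 254080)/(U - 1555800) = (-1533050 - 254080)/(-2193088 - 1555800) = -1787130/(-3748888) = -1787130*(-1/3748888) = 893565/1874444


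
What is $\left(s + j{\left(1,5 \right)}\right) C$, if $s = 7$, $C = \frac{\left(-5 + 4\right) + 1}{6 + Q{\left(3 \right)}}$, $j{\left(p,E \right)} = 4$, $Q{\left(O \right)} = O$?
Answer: $0$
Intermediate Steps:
$C = 0$ ($C = \frac{\left(-5 + 4\right) + 1}{6 + 3} = \frac{-1 + 1}{9} = 0 \cdot \frac{1}{9} = 0$)
$\left(s + j{\left(1,5 \right)}\right) C = \left(7 + 4\right) 0 = 11 \cdot 0 = 0$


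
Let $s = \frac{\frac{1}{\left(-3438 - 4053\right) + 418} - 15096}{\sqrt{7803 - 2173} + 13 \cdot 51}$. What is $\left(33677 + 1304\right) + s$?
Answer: $\frac{107294662216640}{3069250547} + \frac{106774009 \sqrt{5630}}{3069250547} \approx 34961.0$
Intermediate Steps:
$s = - \frac{106774009}{7073 \left(663 + \sqrt{5630}\right)}$ ($s = \frac{\frac{1}{-7491 + 418} - 15096}{\sqrt{5630} + 663} = \frac{\frac{1}{-7073} - 15096}{663 + \sqrt{5630}} = \frac{- \frac{1}{7073} - 15096}{663 + \sqrt{5630}} = - \frac{106774009}{7073 \left(663 + \sqrt{5630}\right)} \approx -20.454$)
$\left(33677 + 1304\right) + s = \left(33677 + 1304\right) - \left(\frac{70791167967}{3069250547} - \frac{106774009 \sqrt{5630}}{3069250547}\right) = 34981 - \left(\frac{70791167967}{3069250547} - \frac{106774009 \sqrt{5630}}{3069250547}\right) = \frac{107294662216640}{3069250547} + \frac{106774009 \sqrt{5630}}{3069250547}$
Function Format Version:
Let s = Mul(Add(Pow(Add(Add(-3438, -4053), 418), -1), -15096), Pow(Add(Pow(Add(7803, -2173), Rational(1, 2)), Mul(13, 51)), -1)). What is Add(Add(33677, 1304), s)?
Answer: Add(Rational(107294662216640, 3069250547), Mul(Rational(106774009, 3069250547), Pow(5630, Rational(1, 2)))) ≈ 34961.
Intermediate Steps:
s = Mul(Rational(-106774009, 7073), Pow(Add(663, Pow(5630, Rational(1, 2))), -1)) (s = Mul(Add(Pow(Add(-7491, 418), -1), -15096), Pow(Add(Pow(5630, Rational(1, 2)), 663), -1)) = Mul(Add(Pow(-7073, -1), -15096), Pow(Add(663, Pow(5630, Rational(1, 2))), -1)) = Mul(Add(Rational(-1, 7073), -15096), Pow(Add(663, Pow(5630, Rational(1, 2))), -1)) = Mul(Rational(-106774009, 7073), Pow(Add(663, Pow(5630, Rational(1, 2))), -1)) ≈ -20.454)
Add(Add(33677, 1304), s) = Add(Add(33677, 1304), Add(Rational(-70791167967, 3069250547), Mul(Rational(106774009, 3069250547), Pow(5630, Rational(1, 2))))) = Add(34981, Add(Rational(-70791167967, 3069250547), Mul(Rational(106774009, 3069250547), Pow(5630, Rational(1, 2))))) = Add(Rational(107294662216640, 3069250547), Mul(Rational(106774009, 3069250547), Pow(5630, Rational(1, 2))))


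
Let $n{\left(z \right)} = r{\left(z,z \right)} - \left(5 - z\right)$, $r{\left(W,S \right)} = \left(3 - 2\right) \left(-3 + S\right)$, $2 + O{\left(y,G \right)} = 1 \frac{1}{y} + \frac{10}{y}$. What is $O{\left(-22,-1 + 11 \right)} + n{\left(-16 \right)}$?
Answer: $- \frac{85}{2} \approx -42.5$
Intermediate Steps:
$O{\left(y,G \right)} = -2 + \frac{11}{y}$ ($O{\left(y,G \right)} = -2 + \left(1 \frac{1}{y} + \frac{10}{y}\right) = -2 + \left(\frac{1}{y} + \frac{10}{y}\right) = -2 + \frac{11}{y}$)
$r{\left(W,S \right)} = -3 + S$ ($r{\left(W,S \right)} = 1 \left(-3 + S\right) = -3 + S$)
$n{\left(z \right)} = -8 + 2 z$ ($n{\left(z \right)} = \left(-3 + z\right) - \left(5 - z\right) = \left(-3 + z\right) + \left(-5 + z\right) = -8 + 2 z$)
$O{\left(-22,-1 + 11 \right)} + n{\left(-16 \right)} = \left(-2 + \frac{11}{-22}\right) + \left(-8 + 2 \left(-16\right)\right) = \left(-2 + 11 \left(- \frac{1}{22}\right)\right) - 40 = \left(-2 - \frac{1}{2}\right) - 40 = - \frac{5}{2} - 40 = - \frac{85}{2}$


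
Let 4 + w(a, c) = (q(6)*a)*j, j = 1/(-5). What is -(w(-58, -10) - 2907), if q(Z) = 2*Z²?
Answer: 10379/5 ≈ 2075.8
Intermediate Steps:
j = -⅕ ≈ -0.20000
w(a, c) = -4 - 72*a/5 (w(a, c) = -4 + ((2*6²)*a)*(-⅕) = -4 + ((2*36)*a)*(-⅕) = -4 + (72*a)*(-⅕) = -4 - 72*a/5)
-(w(-58, -10) - 2907) = -((-4 - 72/5*(-58)) - 2907) = -((-4 + 4176/5) - 2907) = -(4156/5 - 2907) = -1*(-10379/5) = 10379/5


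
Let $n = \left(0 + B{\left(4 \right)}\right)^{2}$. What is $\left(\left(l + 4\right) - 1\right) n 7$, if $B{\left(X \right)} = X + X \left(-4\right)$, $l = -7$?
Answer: $-4032$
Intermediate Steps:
$B{\left(X \right)} = - 3 X$ ($B{\left(X \right)} = X - 4 X = - 3 X$)
$n = 144$ ($n = \left(0 - 12\right)^{2} = \left(-12\right)^{2} = 144$)
$\left(\left(l + 4\right) - 1\right) n 7 = \left(\left(-7 + 4\right) - 1\right) 144 \cdot 7 = \left(-3 - 1\right) 144 \cdot 7 = \left(-4\right) 144 \cdot 7 = \left(-576\right) 7 = -4032$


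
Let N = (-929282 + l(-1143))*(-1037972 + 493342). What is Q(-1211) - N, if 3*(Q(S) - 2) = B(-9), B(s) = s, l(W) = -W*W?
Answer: -1217646174531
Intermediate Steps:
l(W) = -W**2
Q(S) = -1 (Q(S) = 2 + (1/3)*(-9) = 2 - 3 = -1)
N = 1217646174530 (N = (-929282 - 1*(-1143)**2)*(-1037972 + 493342) = (-929282 - 1*1306449)*(-544630) = (-929282 - 1306449)*(-544630) = -2235731*(-544630) = 1217646174530)
Q(-1211) - N = -1 - 1*1217646174530 = -1 - 1217646174530 = -1217646174531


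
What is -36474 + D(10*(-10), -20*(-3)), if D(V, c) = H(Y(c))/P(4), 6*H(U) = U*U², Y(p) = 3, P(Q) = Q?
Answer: -291783/8 ≈ -36473.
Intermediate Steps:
H(U) = U³/6 (H(U) = (U*U²)/6 = U³/6)
D(V, c) = 9/8 (D(V, c) = ((⅙)*3³)/4 = ((⅙)*27)*(¼) = (9/2)*(¼) = 9/8)
-36474 + D(10*(-10), -20*(-3)) = -36474 + 9/8 = -291783/8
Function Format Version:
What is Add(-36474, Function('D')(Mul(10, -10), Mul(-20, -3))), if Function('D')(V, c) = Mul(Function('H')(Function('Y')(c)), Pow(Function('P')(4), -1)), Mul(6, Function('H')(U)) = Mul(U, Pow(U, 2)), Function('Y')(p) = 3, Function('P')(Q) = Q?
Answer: Rational(-291783, 8) ≈ -36473.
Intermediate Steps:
Function('H')(U) = Mul(Rational(1, 6), Pow(U, 3)) (Function('H')(U) = Mul(Rational(1, 6), Mul(U, Pow(U, 2))) = Mul(Rational(1, 6), Pow(U, 3)))
Function('D')(V, c) = Rational(9, 8) (Function('D')(V, c) = Mul(Mul(Rational(1, 6), Pow(3, 3)), Pow(4, -1)) = Mul(Mul(Rational(1, 6), 27), Rational(1, 4)) = Mul(Rational(9, 2), Rational(1, 4)) = Rational(9, 8))
Add(-36474, Function('D')(Mul(10, -10), Mul(-20, -3))) = Add(-36474, Rational(9, 8)) = Rational(-291783, 8)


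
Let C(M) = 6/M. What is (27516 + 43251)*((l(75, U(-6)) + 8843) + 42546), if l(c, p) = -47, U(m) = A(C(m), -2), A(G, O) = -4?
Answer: 3633319314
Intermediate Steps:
U(m) = -4
(27516 + 43251)*((l(75, U(-6)) + 8843) + 42546) = (27516 + 43251)*((-47 + 8843) + 42546) = 70767*(8796 + 42546) = 70767*51342 = 3633319314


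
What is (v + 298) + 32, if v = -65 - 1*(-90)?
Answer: 355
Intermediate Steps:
v = 25 (v = -65 + 90 = 25)
(v + 298) + 32 = (25 + 298) + 32 = 323 + 32 = 355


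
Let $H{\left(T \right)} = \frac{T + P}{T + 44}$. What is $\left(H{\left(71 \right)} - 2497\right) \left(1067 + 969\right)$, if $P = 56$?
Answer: $- \frac{584389008}{115} \approx -5.0816 \cdot 10^{6}$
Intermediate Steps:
$H{\left(T \right)} = \frac{56 + T}{44 + T}$ ($H{\left(T \right)} = \frac{T + 56}{T + 44} = \frac{56 + T}{44 + T}$)
$\left(H{\left(71 \right)} - 2497\right) \left(1067 + 969\right) = \left(\frac{56 + 71}{44 + 71} - 2497\right) \left(1067 + 969\right) = \left(\frac{1}{115} \cdot 127 - 2497\right) 2036 = \left(\frac{127}{115} - 2497\right) 2036 = \left(- \frac{287028}{115}\right) 2036 = - \frac{584389008}{115}$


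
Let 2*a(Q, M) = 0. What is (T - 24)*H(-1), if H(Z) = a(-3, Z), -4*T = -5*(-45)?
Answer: 0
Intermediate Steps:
T = -225/4 (T = -(-5)*(-45)/4 = -¼*225 = -225/4 ≈ -56.250)
a(Q, M) = 0 (a(Q, M) = (½)*0 = 0)
H(Z) = 0
(T - 24)*H(-1) = (-225/4 - 24)*0 = -321/4*0 = 0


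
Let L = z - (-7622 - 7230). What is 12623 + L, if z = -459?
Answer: 27016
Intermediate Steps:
L = 14393 (L = -459 - (-7622 - 7230) = -459 - 1*(-14852) = -459 + 14852 = 14393)
12623 + L = 12623 + 14393 = 27016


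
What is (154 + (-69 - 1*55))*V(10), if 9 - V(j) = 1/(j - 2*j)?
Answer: 273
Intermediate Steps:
V(j) = 9 + 1/j (V(j) = 9 - 1/(j - 2*j) = 9 - 1/((-j)) = 9 - (-1)/j = 9 + 1/j)
(154 + (-69 - 1*55))*V(10) = (154 + (-69 - 1*55))*(9 + 1/10) = (154 + (-69 - 55))*(9 + ⅒) = (154 - 124)*(91/10) = 30*(91/10) = 273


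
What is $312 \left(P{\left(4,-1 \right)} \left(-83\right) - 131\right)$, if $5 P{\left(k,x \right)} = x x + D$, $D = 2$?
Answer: $- \frac{282048}{5} \approx -56410.0$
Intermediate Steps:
$P{\left(k,x \right)} = \frac{2}{5} + \frac{x^{2}}{5}$ ($P{\left(k,x \right)} = \frac{x x + 2}{5} = \frac{x^{2} + 2}{5} = \frac{2 + x^{2}}{5} = \frac{2}{5} + \frac{x^{2}}{5}$)
$312 \left(P{\left(4,-1 \right)} \left(-83\right) - 131\right) = 312 \left(\left(\frac{2}{5} + \frac{\left(-1\right)^{2}}{5}\right) \left(-83\right) - 131\right) = 312 \left(\left(\frac{2}{5} + \frac{1}{5} \cdot 1\right) \left(-83\right) - 131\right) = 312 \left(\left(\frac{2}{5} + \frac{1}{5}\right) \left(-83\right) - 131\right) = 312 \left(\frac{3}{5} \left(-83\right) - 131\right) = 312 \left(- \frac{249}{5} - 131\right) = 312 \left(- \frac{904}{5}\right) = - \frac{282048}{5}$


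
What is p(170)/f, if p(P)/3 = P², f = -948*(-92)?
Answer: 7225/7268 ≈ 0.99408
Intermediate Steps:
f = 87216
p(P) = 3*P²
p(170)/f = (3*170²)/87216 = (3*28900)*(1/87216) = 86700*(1/87216) = 7225/7268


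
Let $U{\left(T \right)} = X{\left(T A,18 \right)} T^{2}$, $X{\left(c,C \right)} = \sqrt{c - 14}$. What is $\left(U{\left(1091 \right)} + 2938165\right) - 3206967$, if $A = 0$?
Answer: $-268802 + 1190281 i \sqrt{14} \approx -2.688 \cdot 10^{5} + 4.4536 \cdot 10^{6} i$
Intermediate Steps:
$X{\left(c,C \right)} = \sqrt{-14 + c}$
$U{\left(T \right)} = i \sqrt{14} T^{2}$ ($U{\left(T \right)} = \sqrt{-14 + T 0} T^{2} = \sqrt{-14 + 0} T^{2} = \sqrt{-14} T^{2} = i \sqrt{14} T^{2}$)
$\left(U{\left(1091 \right)} + 2938165\right) - 3206967 = \left(i \sqrt{14} \cdot 1091^{2} + 2938165\right) - 3206967 = \left(i \sqrt{14} \cdot 1190281 + 2938165\right) - 3206967 = \left(1190281 i \sqrt{14} + 2938165\right) - 3206967 = \left(2938165 + 1190281 i \sqrt{14}\right) - 3206967 = -268802 + 1190281 i \sqrt{14}$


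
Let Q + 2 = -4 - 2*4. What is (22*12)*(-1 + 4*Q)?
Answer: -15048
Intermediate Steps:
Q = -14 (Q = -2 + (-4 - 2*4) = -2 + (-4 - 8) = -2 - 12 = -14)
(22*12)*(-1 + 4*Q) = (22*12)*(-1 + 4*(-14)) = 264*(-1 - 56) = 264*(-57) = -15048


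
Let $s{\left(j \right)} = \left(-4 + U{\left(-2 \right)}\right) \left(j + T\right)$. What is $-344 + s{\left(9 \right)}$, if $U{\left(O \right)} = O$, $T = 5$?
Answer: $-428$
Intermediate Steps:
$s{\left(j \right)} = -30 - 6 j$ ($s{\left(j \right)} = \left(-4 - 2\right) \left(j + 5\right) = - 6 \left(5 + j\right) = -30 - 6 j$)
$-344 + s{\left(9 \right)} = -344 - 84 = -428$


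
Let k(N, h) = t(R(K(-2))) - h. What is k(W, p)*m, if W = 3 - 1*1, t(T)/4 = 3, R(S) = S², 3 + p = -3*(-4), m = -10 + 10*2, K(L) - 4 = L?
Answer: 30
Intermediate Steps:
K(L) = 4 + L
m = 10 (m = -10 + 20 = 10)
p = 9 (p = -3 - 3*(-4) = -3 + 12 = 9)
t(T) = 12 (t(T) = 4*3 = 12)
W = 2 (W = 3 - 1 = 2)
k(N, h) = 12 - h
k(W, p)*m = (12 - 1*9)*10 = (12 - 9)*10 = 3*10 = 30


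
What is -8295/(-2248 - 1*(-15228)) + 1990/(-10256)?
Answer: -2772593/3328072 ≈ -0.83309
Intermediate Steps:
-8295/(-2248 - 1*(-15228)) + 1990/(-10256) = -8295/(-2248 + 15228) + 1990*(-1/10256) = -8295/12980 - 995/5128 = -8295*1/12980 - 995/5128 = -1659/2596 - 995/5128 = -2772593/3328072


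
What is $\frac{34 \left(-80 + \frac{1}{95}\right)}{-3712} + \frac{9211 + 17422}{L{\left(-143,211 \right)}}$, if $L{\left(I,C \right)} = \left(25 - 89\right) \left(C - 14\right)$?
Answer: $- \frac{748826}{542735} \approx -1.3797$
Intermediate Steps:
$L{\left(I,C \right)} = 896 - 64 C$ ($L{\left(I,C \right)} = - 64 \left(-14 + C\right) = 896 - 64 C$)
$\frac{34 \left(-80 + \frac{1}{95}\right)}{-3712} + \frac{9211 + 17422}{L{\left(-143,211 \right)}} = \frac{34 \left(-80 + \frac{1}{95}\right)}{-3712} + \frac{9211 + 17422}{896 - 13504} = 34 \left(-80 + \frac{1}{95}\right) \left(- \frac{1}{3712}\right) + \frac{26633}{896 - 13504} = 34 \left(- \frac{7599}{95}\right) \left(- \frac{1}{3712}\right) + \frac{26633}{-12608} = \left(- \frac{258366}{95}\right) \left(- \frac{1}{3712}\right) + 26633 \left(- \frac{1}{12608}\right) = \frac{129183}{176320} - \frac{26633}{12608} = - \frac{748826}{542735}$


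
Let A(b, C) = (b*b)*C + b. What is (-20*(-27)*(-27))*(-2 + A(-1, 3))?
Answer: 0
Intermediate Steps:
A(b, C) = b + C*b² (A(b, C) = b²*C + b = C*b² + b = b + C*b²)
(-20*(-27)*(-27))*(-2 + A(-1, 3)) = (-20*(-27)*(-27))*(-2 - (1 + 3*(-1))) = (540*(-27))*(-2 - (1 - 3)) = -14580*(-2 - 1*(-2)) = -14580*(-2 + 2) = -14580*0 = 0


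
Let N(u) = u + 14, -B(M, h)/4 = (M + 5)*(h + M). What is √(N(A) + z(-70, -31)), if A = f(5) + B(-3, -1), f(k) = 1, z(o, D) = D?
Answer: 4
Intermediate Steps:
B(M, h) = -4*(5 + M)*(M + h) (B(M, h) = -4*(M + 5)*(h + M) = -4*(5 + M)*(M + h))
A = 33 (A = 1 + (-20*(-3) - 20*(-1) - 4*(-3)² - 4*(-3)*(-1)) = 1 + (60 + 20 - 4*9 - 12) = 1 + (60 + 20 - 36 - 12) = 1 + 32 = 33)
N(u) = 14 + u
√(N(A) + z(-70, -31)) = √((14 + 33) - 31) = √(47 - 31) = √16 = 4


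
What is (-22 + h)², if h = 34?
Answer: 144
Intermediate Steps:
(-22 + h)² = (-22 + 34)² = 12² = 144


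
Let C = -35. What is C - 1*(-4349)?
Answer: 4314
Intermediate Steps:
C - 1*(-4349) = -35 - 1*(-4349) = -35 + 4349 = 4314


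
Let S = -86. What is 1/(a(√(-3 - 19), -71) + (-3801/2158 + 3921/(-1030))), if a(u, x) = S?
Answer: -555685/50883047 ≈ -0.010921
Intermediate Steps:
a(u, x) = -86
1/(a(√(-3 - 19), -71) + (-3801/2158 + 3921/(-1030))) = 1/(-86 + (-3801/2158 + 3921/(-1030))) = 1/(-86 + (-3801*1/2158 + 3921*(-1/1030))) = 1/(-86 + (-3801/2158 - 3921/1030)) = 1/(-86 - 3094137/555685) = 1/(-50883047/555685) = -555685/50883047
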